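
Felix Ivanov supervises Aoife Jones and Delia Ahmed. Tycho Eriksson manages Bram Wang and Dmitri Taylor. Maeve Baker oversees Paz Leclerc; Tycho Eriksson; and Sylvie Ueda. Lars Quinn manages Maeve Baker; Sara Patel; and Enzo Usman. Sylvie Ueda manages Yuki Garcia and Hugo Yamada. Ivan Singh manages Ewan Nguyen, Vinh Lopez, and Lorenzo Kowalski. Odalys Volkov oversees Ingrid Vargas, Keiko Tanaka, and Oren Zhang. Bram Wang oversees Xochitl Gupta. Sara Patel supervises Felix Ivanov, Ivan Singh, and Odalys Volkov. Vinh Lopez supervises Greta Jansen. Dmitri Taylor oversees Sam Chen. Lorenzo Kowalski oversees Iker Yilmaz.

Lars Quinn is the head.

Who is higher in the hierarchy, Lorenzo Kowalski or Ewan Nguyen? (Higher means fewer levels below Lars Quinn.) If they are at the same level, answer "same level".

Both Lorenzo Kowalski and Ewan Nguyen are 3 levels below Lars Quinn.

same level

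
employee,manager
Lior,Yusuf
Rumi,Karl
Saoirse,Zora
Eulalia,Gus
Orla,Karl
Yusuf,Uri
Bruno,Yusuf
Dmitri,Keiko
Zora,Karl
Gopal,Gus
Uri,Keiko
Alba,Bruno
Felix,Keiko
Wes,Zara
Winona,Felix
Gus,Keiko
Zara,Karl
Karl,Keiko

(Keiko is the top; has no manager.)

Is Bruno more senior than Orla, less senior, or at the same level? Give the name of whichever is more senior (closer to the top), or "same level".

Bruno is 3 levels below Keiko; Orla is 2. Orla is higher.

Orla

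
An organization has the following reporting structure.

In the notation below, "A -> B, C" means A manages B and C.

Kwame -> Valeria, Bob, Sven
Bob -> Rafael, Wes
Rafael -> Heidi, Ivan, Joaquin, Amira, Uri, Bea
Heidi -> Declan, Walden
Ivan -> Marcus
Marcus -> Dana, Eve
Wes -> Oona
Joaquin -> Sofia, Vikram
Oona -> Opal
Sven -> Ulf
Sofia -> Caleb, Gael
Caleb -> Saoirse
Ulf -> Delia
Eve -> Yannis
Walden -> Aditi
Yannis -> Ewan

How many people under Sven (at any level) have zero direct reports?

The only person in Sven's organization with no one reporting to them is Delia. That is 1.

1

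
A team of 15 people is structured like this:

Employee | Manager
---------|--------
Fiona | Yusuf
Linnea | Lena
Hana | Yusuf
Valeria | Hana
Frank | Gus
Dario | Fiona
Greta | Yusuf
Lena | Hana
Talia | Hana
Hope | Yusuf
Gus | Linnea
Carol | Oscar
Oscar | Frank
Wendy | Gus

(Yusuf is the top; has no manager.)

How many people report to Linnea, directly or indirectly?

5

Linnea directly manages Gus. Under Gus: Wendy, Frank, Oscar, Carol (4). That's 5 in total.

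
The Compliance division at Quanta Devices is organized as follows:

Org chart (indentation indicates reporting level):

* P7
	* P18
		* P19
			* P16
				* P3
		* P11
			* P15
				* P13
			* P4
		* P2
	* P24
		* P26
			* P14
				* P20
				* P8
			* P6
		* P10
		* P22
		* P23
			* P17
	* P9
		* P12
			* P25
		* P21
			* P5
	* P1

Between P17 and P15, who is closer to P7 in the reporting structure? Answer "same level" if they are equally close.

same level

Both P17 and P15 are 3 levels below P7.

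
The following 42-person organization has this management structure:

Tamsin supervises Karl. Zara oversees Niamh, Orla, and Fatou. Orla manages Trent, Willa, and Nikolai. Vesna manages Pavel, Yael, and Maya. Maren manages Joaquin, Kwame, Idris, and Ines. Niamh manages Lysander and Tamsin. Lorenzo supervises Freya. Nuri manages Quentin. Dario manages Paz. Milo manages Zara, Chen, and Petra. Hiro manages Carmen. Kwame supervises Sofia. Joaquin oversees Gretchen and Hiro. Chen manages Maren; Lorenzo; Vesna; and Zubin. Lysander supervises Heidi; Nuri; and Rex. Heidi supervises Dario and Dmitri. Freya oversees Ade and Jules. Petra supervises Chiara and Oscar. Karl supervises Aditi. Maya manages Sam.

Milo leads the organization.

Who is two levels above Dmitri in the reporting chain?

Dmitri reports to Heidi, and Heidi reports to Lysander. So Dmitri's skip-level manager is Lysander.

Lysander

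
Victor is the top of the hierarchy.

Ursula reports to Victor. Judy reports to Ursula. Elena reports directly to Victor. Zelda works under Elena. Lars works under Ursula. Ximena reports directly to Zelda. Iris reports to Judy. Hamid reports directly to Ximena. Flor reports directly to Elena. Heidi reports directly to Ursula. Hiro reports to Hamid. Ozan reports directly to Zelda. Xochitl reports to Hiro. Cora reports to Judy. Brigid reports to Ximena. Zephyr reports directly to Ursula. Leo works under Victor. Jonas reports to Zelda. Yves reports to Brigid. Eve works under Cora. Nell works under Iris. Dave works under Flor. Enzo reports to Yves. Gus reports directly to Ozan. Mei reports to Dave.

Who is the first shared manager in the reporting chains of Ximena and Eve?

Victor

Ximena's chain of managers is Zelda, Elena, Victor. Eve's chain of managers is Cora, Judy, Ursula, Victor. The first manager that appears in both chains is Victor.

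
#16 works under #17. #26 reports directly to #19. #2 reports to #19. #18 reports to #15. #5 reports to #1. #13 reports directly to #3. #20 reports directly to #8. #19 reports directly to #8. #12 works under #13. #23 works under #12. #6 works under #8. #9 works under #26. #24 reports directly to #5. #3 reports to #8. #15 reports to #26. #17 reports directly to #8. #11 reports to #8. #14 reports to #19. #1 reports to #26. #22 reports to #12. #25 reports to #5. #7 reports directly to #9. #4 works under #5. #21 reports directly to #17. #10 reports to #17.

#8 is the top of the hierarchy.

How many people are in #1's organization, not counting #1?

4

#1 directly manages #5. Under #5: #24, #25, #4 (3). That's 4 in total.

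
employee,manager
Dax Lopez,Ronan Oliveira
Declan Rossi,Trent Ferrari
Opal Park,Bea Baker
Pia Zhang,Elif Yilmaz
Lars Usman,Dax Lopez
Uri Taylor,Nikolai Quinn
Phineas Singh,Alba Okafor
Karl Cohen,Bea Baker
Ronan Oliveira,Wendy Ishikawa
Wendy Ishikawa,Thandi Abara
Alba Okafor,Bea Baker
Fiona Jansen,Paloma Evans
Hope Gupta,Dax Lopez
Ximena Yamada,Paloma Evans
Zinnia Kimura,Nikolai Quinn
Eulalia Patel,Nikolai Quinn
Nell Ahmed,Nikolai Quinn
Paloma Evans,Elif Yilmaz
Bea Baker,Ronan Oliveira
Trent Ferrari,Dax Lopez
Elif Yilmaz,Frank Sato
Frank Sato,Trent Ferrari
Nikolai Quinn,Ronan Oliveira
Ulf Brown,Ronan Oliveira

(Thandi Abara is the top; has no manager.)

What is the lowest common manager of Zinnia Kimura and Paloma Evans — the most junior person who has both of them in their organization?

Ronan Oliveira

Zinnia Kimura's chain of managers is Nikolai Quinn, Ronan Oliveira, Wendy Ishikawa, Thandi Abara. Paloma Evans's chain of managers is Elif Yilmaz, Frank Sato, Trent Ferrari, Dax Lopez, Ronan Oliveira, Wendy Ishikawa, Thandi Abara. The first manager that appears in both chains is Ronan Oliveira.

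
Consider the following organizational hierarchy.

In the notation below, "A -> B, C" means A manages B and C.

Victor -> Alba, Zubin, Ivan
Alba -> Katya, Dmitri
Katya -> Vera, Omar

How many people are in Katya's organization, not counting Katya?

Katya directly manages Vera, Omar. Vera has no reports. Omar has no reports. So Katya's organization is 2 direct reports plus everyone under them: 1 + 1 = 2.

2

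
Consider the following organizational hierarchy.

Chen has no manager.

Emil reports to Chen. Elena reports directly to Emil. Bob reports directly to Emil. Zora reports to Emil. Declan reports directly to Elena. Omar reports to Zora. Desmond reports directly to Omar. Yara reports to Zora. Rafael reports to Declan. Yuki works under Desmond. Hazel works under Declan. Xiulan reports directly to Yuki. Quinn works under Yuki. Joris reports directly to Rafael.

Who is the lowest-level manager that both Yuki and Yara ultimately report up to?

Zora

Yuki's chain of managers is Desmond, Omar, Zora, Emil, Chen. Yara's chain of managers is Zora, Emil, Chen. The first manager that appears in both chains is Zora.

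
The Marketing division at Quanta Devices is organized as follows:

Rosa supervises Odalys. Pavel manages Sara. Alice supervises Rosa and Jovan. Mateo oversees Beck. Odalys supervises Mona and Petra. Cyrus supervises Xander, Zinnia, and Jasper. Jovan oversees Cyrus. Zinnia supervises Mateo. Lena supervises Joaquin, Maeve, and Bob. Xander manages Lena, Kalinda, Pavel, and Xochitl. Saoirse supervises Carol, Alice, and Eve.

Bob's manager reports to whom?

Xander

Bob reports to Lena, and Lena reports to Xander. So Bob's skip-level manager is Xander.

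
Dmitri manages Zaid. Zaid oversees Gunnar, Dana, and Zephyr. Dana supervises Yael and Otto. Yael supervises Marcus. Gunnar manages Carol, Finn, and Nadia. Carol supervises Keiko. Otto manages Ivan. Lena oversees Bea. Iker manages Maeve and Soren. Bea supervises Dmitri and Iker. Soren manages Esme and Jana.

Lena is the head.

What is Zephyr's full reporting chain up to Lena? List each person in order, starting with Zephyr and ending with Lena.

Zephyr -> Zaid -> Dmitri -> Bea -> Lena

Zephyr reports to Zaid. Zaid reports to Dmitri. Dmitri reports to Bea. Bea reports to Lena. Lena is at the top.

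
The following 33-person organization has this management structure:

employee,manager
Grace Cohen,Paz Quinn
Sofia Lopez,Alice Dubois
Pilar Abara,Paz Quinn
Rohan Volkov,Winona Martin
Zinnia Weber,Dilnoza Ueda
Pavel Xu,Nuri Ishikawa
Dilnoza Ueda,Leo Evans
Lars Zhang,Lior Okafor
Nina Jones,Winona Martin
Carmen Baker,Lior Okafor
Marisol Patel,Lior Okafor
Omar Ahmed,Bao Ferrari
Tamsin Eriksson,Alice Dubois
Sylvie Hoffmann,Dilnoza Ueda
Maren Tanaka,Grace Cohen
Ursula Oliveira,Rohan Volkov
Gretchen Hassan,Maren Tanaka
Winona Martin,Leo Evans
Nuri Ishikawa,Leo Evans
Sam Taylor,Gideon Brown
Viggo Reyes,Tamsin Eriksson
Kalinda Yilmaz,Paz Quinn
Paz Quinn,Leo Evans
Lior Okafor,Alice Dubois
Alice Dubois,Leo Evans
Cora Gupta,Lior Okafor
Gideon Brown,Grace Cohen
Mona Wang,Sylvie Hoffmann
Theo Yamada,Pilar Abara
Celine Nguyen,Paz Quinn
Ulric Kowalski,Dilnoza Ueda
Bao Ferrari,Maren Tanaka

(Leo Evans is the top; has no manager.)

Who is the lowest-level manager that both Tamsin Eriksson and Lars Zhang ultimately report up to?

Alice Dubois

Tamsin Eriksson's chain of managers is Alice Dubois, Leo Evans. Lars Zhang's chain of managers is Lior Okafor, Alice Dubois, Leo Evans. The first manager that appears in both chains is Alice Dubois.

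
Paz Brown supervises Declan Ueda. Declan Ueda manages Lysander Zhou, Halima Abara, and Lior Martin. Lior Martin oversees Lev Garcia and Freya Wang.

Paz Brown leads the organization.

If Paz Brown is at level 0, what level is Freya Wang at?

3

Chain from Freya Wang up to Paz Brown: Freya Wang → Lior Martin → Declan Ueda → Paz Brown. That is 3 steps up, so Freya Wang is 3 levels below Paz Brown.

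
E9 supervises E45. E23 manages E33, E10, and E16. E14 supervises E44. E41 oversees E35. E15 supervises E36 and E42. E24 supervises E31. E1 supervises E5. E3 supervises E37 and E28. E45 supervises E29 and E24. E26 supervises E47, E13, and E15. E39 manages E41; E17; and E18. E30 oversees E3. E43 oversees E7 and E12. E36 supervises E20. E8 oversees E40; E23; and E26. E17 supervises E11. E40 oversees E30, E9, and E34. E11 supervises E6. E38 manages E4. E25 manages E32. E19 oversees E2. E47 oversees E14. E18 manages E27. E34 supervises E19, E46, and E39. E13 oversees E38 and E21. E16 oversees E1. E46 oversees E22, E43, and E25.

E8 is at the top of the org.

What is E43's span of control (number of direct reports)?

2

E43 directly manages E12, E7. That is 2 direct reports.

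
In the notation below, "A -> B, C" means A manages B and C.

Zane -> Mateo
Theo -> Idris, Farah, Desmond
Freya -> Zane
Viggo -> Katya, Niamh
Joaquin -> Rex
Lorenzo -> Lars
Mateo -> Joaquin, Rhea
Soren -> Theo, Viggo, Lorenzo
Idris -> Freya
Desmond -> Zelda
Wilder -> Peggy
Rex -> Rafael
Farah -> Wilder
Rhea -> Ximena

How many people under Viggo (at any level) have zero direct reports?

2

The people in Viggo's organization with no one reporting to them are Niamh, Katya. That is 2.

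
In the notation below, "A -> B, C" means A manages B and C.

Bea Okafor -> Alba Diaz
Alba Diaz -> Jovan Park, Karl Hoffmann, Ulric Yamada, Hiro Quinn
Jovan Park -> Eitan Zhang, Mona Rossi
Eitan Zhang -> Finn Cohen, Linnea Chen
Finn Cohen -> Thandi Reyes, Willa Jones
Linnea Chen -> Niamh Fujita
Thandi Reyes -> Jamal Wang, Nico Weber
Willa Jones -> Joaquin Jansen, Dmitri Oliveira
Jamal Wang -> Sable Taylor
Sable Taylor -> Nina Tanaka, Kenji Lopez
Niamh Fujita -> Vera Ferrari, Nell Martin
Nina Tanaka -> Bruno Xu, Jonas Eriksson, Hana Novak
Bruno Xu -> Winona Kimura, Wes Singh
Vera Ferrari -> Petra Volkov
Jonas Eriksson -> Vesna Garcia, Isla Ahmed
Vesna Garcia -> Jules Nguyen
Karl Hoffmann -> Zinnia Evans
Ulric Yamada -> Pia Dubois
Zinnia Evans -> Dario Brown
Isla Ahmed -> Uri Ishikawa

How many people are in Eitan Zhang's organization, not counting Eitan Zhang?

24

Eitan Zhang directly manages Finn Cohen, Linnea Chen. Under Finn Cohen: Willa Jones, Dmitri Oliveira, Joaquin Jansen, Thandi Reyes, Nico Weber, Jamal Wang, Sable Taylor, Kenji Lopez, Nina Tanaka, Hana Novak, Jonas Eriksson, Isla Ahmed, Uri Ishikawa, Vesna Garcia, Jules Nguyen, Bruno Xu, Wes Singh, Winona Kimura (18). Under Linnea Chen: Niamh Fujita, Nell Martin, Vera Ferrari, Petra Volkov (4). So Eitan Zhang's organization is 2 direct reports plus everyone under them: 19 + 5 = 24.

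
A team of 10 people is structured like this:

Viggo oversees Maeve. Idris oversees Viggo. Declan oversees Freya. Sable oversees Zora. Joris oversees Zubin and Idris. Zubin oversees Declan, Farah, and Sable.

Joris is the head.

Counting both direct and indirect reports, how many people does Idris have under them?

2

Idris directly manages Viggo. Under Viggo: Maeve (1). That's 2 in total.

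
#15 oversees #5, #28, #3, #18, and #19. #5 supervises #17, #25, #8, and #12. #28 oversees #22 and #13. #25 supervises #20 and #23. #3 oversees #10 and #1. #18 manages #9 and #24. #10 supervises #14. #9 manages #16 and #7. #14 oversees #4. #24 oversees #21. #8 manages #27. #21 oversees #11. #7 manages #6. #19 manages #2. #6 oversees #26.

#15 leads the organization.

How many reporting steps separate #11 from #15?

4

Chain from #11 up to #15: #11 → #21 → #24 → #18 → #15. That is 4 steps up, so #11 is 4 levels below #15.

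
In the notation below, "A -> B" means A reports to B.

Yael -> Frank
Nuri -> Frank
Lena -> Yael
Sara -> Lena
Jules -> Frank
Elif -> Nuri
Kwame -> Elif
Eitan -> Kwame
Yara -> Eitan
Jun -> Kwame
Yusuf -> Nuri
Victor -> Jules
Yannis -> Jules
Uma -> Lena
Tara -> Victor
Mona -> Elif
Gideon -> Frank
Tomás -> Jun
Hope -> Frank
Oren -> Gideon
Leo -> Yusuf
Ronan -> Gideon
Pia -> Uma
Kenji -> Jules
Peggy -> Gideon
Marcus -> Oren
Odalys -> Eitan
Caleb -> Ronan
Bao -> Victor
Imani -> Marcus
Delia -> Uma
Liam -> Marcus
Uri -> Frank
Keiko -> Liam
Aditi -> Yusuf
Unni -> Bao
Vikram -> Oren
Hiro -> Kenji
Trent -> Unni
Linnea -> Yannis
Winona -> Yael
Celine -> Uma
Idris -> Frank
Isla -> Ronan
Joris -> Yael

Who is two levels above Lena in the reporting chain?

Lena reports to Yael, and Yael reports to Frank. So Lena's skip-level manager is Frank.

Frank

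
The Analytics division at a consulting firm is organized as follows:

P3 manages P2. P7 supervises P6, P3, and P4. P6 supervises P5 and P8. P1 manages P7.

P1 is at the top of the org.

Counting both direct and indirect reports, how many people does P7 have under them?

6

P7 directly manages P6, P3, P4. Under P6: P8, P5 (2). Under P3: P2 (1). P4 has no reports. So P7's organization is 3 direct reports plus everyone under them: 3 + 2 + 1 = 6.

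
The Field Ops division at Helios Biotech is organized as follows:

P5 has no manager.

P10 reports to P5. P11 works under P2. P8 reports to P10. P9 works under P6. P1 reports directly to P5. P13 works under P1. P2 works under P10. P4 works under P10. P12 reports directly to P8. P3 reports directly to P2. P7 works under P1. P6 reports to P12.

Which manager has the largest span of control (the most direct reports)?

P10

Direct-report counts: P5 has 2; P1 has 2; P10 has 3; P8 has 1; P12 has 1; P6 has 1; P2 has 2. The largest is 3, held by P10.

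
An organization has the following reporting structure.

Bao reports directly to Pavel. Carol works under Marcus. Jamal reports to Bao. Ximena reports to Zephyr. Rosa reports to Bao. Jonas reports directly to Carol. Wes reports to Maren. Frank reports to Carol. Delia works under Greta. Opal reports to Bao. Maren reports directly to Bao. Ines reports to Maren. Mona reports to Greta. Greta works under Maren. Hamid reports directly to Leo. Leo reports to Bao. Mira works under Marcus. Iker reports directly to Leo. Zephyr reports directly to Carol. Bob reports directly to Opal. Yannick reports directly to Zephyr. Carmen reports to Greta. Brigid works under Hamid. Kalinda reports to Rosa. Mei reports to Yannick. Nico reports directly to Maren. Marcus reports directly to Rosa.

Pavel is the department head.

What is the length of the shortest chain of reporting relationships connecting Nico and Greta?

Nico is 1 level below Maren, and Greta is 1 level below Maren (their lowest common manager). The shortest path runs up from Nico to Maren and back down to Greta: 1 + 1 = 2 links.

2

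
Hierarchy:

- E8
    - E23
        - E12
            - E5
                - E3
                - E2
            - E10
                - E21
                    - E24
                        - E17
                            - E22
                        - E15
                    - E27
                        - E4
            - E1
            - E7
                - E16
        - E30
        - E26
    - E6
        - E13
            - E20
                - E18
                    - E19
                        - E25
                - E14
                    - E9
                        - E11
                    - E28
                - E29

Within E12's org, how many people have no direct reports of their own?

7

The people in E12's organization with no one reporting to them are E16, E1, E4, E15, E22, E2, E3. That is 7.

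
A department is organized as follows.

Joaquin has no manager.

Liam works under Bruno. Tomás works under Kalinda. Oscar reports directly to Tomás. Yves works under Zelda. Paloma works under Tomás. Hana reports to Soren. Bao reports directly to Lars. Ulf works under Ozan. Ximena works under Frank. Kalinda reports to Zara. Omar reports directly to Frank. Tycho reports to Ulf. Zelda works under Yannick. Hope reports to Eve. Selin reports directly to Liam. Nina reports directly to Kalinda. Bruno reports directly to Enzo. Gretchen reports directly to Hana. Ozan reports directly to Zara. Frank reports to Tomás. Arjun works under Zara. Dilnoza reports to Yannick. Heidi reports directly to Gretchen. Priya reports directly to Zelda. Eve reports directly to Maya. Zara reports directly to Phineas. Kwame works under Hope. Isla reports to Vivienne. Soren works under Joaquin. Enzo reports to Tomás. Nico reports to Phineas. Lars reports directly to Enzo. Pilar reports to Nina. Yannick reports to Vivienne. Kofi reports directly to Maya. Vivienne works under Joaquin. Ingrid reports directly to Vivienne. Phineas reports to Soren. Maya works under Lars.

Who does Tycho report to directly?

Tycho reports directly to Ulf.

Ulf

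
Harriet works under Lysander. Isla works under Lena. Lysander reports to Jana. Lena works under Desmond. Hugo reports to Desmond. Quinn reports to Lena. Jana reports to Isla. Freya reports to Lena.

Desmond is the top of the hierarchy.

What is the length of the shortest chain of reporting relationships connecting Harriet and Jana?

Harriet is in Jana's organization: the chain from Harriet up to Jana is Harriet → Lysander → Jana, which is 2 links.

2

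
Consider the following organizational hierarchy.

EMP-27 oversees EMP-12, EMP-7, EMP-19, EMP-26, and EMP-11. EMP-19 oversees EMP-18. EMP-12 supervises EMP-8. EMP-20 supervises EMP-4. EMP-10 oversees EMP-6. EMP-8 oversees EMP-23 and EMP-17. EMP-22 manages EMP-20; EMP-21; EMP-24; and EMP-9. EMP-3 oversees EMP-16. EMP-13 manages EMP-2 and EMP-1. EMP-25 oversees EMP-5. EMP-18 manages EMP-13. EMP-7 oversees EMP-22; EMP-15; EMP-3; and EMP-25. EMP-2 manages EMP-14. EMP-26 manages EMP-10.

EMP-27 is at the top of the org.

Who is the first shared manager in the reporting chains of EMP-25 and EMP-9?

EMP-7

EMP-25's chain of managers is EMP-7, EMP-27. EMP-9's chain of managers is EMP-22, EMP-7, EMP-27. The first manager that appears in both chains is EMP-7.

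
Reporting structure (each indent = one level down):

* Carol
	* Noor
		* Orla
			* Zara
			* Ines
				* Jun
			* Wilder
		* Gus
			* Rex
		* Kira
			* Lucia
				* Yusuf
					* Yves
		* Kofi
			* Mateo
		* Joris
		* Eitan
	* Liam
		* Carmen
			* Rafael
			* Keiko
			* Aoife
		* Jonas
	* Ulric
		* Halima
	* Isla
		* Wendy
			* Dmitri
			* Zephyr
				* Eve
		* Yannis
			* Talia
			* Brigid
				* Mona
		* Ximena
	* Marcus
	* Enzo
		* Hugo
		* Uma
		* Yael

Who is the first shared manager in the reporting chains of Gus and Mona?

Gus's chain of managers is Noor, Carol. Mona's chain of managers is Brigid, Yannis, Isla, Carol. The first manager that appears in both chains is Carol.

Carol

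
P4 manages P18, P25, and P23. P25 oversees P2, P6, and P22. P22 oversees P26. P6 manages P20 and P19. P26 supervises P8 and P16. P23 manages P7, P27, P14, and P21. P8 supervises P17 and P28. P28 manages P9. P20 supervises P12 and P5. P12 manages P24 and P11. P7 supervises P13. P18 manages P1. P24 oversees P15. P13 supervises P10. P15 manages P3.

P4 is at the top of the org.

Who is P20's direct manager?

P20 reports directly to P6.

P6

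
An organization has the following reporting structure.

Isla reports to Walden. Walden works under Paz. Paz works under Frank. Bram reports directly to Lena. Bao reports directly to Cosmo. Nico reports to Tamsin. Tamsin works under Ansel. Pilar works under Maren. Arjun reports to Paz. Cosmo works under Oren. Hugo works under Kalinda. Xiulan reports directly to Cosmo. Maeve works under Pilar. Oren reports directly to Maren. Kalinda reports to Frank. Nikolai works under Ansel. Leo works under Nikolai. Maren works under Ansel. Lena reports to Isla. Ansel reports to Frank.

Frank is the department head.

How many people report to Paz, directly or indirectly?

Paz directly manages Walden, Arjun. Under Walden: Isla, Lena, Bram (3). Arjun has no reports. So Paz's organization is 2 direct reports plus everyone under them: 4 + 1 = 5.

5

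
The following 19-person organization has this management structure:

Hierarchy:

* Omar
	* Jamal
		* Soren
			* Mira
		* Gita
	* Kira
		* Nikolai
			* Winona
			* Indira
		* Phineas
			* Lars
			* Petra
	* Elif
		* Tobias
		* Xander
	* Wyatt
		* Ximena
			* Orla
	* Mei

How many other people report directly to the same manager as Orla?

0

Orla reports to Ximena, and Ximena has no other direct reports. Orla has 0 peers.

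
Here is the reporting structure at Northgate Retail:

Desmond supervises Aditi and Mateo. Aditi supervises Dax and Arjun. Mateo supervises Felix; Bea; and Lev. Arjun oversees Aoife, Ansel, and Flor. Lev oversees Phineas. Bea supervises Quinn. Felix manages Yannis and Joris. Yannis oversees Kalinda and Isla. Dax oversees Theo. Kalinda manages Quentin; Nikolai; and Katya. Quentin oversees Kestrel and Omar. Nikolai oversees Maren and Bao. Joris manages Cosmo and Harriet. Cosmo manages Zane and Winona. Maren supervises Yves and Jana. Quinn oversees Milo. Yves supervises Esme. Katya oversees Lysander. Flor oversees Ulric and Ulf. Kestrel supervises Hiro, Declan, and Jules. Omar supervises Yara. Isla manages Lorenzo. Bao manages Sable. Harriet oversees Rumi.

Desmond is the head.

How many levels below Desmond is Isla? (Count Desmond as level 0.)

4

Chain from Isla up to Desmond: Isla → Yannis → Felix → Mateo → Desmond. That is 4 steps up, so Isla is 4 levels below Desmond.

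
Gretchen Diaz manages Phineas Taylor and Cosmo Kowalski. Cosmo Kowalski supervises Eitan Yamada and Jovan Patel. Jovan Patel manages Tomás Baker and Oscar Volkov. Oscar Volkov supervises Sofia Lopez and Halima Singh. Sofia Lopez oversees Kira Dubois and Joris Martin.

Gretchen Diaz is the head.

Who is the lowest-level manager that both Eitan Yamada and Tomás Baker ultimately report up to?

Cosmo Kowalski

Eitan Yamada's chain of managers is Cosmo Kowalski, Gretchen Diaz. Tomás Baker's chain of managers is Jovan Patel, Cosmo Kowalski, Gretchen Diaz. The first manager that appears in both chains is Cosmo Kowalski.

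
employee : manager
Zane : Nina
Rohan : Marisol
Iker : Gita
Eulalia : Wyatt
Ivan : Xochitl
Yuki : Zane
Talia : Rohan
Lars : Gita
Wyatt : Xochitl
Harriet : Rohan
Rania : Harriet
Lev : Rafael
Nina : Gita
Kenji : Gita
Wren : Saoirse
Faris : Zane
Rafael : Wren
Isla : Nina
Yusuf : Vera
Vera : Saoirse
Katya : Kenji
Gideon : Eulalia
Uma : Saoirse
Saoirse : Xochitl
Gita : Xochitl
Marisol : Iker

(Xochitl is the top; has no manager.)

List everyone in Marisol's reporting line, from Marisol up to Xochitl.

Marisol reports to Iker. Iker reports to Gita. Gita reports to Xochitl. Xochitl is at the top.

Marisol -> Iker -> Gita -> Xochitl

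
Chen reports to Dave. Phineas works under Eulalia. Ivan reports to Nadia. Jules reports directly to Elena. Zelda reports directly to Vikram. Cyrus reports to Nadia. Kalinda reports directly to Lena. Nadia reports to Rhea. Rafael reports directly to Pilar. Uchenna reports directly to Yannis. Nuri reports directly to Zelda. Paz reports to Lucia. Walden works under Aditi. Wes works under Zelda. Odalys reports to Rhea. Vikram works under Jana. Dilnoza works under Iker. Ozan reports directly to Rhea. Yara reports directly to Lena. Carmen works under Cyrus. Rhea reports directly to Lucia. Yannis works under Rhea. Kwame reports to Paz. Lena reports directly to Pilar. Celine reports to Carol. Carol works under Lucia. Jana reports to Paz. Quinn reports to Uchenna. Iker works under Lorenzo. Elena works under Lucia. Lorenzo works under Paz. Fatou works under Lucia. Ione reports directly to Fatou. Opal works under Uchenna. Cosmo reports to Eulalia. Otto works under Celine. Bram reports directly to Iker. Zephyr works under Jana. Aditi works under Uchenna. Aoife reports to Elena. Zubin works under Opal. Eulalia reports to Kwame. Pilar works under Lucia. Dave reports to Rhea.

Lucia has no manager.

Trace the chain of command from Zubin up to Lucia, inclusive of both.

Zubin -> Opal -> Uchenna -> Yannis -> Rhea -> Lucia

Zubin reports to Opal. Opal reports to Uchenna. Uchenna reports to Yannis. Yannis reports to Rhea. Rhea reports to Lucia. Lucia is at the top.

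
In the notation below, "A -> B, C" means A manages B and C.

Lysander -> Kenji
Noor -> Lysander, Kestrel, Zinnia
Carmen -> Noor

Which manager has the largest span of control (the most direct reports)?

Direct-report counts: Carmen has 1; Noor has 3; Lysander has 1. The largest is 3, held by Noor.

Noor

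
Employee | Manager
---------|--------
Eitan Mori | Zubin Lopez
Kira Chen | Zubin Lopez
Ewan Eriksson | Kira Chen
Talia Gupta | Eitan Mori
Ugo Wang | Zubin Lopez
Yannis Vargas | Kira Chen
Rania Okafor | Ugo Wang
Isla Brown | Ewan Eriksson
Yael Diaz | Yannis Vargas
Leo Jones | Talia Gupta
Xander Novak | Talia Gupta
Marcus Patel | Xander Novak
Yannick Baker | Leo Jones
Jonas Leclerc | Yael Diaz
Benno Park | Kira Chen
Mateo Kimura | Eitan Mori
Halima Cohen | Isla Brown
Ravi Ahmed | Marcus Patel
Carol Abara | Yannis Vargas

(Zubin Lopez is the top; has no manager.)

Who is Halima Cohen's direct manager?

Isla Brown

Halima Cohen reports directly to Isla Brown.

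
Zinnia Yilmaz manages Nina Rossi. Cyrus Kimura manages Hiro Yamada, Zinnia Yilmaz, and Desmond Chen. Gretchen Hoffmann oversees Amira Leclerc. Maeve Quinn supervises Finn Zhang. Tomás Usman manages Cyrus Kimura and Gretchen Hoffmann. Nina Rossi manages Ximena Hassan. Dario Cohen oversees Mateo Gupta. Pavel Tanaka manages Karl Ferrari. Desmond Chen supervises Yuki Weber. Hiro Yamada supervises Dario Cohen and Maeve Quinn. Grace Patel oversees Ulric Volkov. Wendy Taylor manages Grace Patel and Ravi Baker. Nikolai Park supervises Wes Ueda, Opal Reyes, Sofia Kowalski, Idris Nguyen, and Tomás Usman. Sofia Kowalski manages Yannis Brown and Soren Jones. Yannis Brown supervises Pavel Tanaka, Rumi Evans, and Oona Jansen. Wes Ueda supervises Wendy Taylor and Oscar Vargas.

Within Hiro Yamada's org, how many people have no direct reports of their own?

The people in Hiro Yamada's organization with no one reporting to them are Finn Zhang, Mateo Gupta. That is 2.

2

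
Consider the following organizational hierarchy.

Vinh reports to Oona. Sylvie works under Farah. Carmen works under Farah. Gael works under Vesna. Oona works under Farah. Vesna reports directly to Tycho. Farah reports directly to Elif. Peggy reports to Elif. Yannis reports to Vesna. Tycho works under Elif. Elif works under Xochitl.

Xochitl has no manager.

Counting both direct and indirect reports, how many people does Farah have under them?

Farah directly manages Sylvie, Carmen, Oona. Sylvie has no reports. Carmen has no reports. Under Oona: Vinh (1). So Farah's organization is 3 direct reports plus everyone under them: 1 + 1 + 2 = 4.

4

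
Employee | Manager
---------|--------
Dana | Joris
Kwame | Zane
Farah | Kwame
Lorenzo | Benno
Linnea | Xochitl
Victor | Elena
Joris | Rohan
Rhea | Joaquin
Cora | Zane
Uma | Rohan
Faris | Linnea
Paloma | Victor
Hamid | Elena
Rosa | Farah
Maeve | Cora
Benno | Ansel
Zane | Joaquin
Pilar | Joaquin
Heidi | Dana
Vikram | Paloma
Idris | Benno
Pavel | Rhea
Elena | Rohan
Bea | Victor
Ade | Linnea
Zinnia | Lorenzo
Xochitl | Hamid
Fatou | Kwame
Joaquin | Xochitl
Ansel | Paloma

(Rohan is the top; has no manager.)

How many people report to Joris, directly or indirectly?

2

Joris directly manages Dana. Under Dana: Heidi (1). That's 2 in total.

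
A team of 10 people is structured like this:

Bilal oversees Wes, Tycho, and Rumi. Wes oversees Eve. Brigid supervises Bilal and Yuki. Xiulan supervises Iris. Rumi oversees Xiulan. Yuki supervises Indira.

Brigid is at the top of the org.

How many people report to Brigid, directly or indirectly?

Brigid directly manages Bilal, Yuki. Under Bilal: Wes, Eve, Tycho, Rumi, Xiulan, Iris (6). Under Yuki: Indira (1). So Brigid's organization is 2 direct reports plus everyone under them: 7 + 2 = 9.

9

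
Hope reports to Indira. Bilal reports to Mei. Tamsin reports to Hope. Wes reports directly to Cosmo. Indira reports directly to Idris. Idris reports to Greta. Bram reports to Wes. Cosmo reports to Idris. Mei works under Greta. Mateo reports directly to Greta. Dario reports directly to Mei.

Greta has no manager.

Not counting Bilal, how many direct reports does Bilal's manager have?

Bilal reports to Mei. Mei's other direct reports are Dario — 1 peer.

1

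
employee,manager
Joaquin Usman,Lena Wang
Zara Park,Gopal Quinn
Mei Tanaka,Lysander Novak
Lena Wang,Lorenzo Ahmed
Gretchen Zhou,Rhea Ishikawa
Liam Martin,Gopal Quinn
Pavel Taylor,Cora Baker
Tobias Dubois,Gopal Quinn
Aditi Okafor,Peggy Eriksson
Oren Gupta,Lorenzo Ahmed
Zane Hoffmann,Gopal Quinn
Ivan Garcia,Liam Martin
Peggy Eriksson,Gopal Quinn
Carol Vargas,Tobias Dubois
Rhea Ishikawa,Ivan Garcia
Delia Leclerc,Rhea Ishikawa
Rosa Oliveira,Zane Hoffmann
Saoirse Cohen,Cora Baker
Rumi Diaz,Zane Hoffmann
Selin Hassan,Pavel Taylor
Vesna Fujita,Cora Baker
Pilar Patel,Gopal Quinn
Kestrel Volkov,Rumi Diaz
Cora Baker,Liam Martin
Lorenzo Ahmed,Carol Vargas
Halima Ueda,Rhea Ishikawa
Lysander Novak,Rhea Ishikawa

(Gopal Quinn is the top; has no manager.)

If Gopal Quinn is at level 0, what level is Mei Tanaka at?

Chain from Mei Tanaka up to Gopal Quinn: Mei Tanaka → Lysander Novak → Rhea Ishikawa → Ivan Garcia → Liam Martin → Gopal Quinn. That is 5 steps up, so Mei Tanaka is 5 levels below Gopal Quinn.

5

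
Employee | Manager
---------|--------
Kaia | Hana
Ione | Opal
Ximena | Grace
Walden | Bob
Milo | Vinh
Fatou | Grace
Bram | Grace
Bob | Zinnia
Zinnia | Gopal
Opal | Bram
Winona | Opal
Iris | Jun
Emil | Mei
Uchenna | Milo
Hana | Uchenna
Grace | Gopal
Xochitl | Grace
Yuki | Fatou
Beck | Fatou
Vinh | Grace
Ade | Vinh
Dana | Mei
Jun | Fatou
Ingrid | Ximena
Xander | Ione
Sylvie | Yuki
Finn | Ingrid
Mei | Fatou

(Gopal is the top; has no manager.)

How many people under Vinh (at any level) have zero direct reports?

2

The people in Vinh's organization with no one reporting to them are Kaia, Ade. That is 2.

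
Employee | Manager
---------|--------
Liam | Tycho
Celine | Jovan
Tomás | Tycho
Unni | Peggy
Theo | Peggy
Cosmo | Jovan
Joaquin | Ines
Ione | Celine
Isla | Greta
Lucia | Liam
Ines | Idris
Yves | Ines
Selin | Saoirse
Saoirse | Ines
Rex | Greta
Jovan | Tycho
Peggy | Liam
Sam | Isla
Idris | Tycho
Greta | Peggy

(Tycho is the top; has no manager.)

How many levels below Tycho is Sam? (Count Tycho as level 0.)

5

Chain from Sam up to Tycho: Sam → Isla → Greta → Peggy → Liam → Tycho. That is 5 steps up, so Sam is 5 levels below Tycho.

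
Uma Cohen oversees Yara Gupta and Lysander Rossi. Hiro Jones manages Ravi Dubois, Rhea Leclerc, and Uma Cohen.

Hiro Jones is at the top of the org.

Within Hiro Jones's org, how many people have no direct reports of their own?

The people in Hiro Jones's organization with no one reporting to them are Lysander Rossi, Yara Gupta, Rhea Leclerc, Ravi Dubois. That is 4.

4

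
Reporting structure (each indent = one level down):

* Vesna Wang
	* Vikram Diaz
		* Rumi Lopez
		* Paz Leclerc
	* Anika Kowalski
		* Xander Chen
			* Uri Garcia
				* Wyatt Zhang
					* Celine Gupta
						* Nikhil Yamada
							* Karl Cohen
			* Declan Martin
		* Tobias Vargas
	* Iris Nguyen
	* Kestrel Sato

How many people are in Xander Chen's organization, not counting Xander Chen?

6

Xander Chen directly manages Uri Garcia, Declan Martin. Under Uri Garcia: Wyatt Zhang, Celine Gupta, Nikhil Yamada, Karl Cohen (4). Declan Martin has no reports. So Xander Chen's organization is 2 direct reports plus everyone under them: 5 + 1 = 6.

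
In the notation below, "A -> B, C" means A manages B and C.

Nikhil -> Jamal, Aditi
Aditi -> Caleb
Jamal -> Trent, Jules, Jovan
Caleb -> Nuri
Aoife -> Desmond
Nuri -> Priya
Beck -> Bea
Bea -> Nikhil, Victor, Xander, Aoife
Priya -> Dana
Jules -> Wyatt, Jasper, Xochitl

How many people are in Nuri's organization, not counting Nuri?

Nuri directly manages Priya. Under Priya: Dana (1). That's 2 in total.

2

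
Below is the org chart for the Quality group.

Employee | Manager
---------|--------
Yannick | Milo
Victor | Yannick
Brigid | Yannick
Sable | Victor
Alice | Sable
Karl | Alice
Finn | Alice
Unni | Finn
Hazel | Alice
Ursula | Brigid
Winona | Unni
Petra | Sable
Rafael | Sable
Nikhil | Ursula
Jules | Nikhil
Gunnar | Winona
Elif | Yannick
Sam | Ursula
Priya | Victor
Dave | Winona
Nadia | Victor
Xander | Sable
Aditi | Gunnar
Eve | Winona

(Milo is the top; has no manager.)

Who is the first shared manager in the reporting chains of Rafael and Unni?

Rafael's chain of managers is Sable, Victor, Yannick, Milo. Unni's chain of managers is Finn, Alice, Sable, Victor, Yannick, Milo. The first manager that appears in both chains is Sable.

Sable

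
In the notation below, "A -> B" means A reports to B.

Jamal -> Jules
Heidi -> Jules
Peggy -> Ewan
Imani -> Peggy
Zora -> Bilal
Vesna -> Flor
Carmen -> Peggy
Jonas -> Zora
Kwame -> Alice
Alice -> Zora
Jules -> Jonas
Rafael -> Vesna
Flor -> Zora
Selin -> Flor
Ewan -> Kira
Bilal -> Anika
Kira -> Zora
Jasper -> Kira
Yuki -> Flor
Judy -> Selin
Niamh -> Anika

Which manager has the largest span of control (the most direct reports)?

Direct-report counts: Anika has 2; Bilal has 1; Zora has 4; Jonas has 1; Jules has 2; Alice has 1; Kira has 2; Ewan has 1; Peggy has 2; Flor has 3; Selin has 1; Vesna has 1. The largest is 4, held by Zora.

Zora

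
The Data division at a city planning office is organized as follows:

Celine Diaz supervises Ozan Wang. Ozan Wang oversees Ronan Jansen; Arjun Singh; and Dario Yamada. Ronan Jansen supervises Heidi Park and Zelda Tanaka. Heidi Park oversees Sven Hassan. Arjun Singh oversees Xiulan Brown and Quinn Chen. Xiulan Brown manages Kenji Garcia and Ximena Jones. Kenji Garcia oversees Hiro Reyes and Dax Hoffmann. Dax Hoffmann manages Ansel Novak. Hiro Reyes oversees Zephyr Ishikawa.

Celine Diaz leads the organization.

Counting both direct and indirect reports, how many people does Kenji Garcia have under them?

Kenji Garcia directly manages Dax Hoffmann, Hiro Reyes. Under Dax Hoffmann: Ansel Novak (1). Under Hiro Reyes: Zephyr Ishikawa (1). So Kenji Garcia's organization is 2 direct reports plus everyone under them: 2 + 2 = 4.

4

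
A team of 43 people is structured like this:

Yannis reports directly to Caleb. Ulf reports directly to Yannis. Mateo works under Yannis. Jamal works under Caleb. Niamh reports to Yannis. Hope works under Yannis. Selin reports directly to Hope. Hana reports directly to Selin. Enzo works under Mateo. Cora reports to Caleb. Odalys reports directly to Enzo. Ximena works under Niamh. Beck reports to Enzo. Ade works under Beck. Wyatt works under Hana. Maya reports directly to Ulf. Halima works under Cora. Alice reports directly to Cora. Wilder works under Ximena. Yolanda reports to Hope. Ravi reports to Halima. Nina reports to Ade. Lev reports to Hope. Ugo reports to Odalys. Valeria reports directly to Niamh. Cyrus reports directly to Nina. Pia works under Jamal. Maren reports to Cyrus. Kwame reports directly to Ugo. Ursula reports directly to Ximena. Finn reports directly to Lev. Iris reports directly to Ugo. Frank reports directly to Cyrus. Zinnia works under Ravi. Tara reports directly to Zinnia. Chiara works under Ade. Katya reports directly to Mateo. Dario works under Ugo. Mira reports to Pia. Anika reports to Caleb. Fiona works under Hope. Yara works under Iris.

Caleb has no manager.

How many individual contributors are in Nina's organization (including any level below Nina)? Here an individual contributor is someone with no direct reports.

2

The people in Nina's organization with no one reporting to them are Frank, Maren. That is 2.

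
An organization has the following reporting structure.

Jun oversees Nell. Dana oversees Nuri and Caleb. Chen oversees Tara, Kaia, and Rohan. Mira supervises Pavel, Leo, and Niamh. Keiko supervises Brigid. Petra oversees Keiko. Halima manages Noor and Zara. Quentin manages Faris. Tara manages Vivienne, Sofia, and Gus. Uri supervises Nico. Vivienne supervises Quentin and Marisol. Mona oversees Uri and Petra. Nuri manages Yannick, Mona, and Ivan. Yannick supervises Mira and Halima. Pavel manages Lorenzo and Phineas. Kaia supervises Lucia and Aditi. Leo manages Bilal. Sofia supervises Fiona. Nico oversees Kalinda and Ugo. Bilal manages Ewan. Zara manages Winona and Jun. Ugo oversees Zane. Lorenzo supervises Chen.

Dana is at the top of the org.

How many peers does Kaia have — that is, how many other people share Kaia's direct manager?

Kaia reports to Chen. Chen's other direct reports are Tara, Rohan — 2 peers.

2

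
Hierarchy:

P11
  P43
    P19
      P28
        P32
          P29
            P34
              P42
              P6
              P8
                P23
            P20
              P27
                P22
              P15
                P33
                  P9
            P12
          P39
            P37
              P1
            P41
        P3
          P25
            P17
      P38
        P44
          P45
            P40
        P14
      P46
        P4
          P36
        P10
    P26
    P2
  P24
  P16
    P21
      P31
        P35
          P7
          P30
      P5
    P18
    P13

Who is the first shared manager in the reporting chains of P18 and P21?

P18's chain of managers is P16, P11. P21's chain of managers is P16, P11. The first manager that appears in both chains is P16.

P16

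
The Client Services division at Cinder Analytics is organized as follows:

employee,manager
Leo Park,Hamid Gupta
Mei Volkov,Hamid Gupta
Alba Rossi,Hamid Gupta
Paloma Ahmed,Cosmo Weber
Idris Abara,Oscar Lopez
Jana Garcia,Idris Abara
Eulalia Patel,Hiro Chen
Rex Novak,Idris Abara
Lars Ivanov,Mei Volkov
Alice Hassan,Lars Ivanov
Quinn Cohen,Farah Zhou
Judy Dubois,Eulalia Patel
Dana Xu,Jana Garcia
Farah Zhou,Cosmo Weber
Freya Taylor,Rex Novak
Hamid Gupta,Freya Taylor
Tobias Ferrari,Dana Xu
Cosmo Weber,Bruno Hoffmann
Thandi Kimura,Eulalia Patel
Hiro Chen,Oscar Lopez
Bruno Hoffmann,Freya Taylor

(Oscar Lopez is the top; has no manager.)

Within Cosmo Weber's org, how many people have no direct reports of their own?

2

The people in Cosmo Weber's organization with no one reporting to them are Quinn Cohen, Paloma Ahmed. That is 2.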